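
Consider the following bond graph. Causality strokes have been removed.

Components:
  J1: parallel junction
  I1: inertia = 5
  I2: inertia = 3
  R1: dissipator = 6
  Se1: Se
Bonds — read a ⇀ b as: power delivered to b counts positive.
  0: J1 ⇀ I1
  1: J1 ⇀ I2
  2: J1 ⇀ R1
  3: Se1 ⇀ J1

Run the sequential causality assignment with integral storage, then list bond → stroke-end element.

β0 |I1
β1 |I2
β2 |R1
β3 |J1

β3 stroke at J1  (Se1: effort source, stroke at far end)
β0 stroke at I1  (0-jn J1 has e-setter on 3)
β1 stroke at I2  (J1: bond 3 brought effort, rest push out)
β2 stroke at R1  (J1 effort already set via bond 3)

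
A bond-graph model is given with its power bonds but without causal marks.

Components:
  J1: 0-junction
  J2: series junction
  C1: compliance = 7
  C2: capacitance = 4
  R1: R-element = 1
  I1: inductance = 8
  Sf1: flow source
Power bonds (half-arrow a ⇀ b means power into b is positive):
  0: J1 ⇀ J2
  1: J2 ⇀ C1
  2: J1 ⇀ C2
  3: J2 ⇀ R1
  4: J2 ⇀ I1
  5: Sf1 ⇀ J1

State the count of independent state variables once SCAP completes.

3  (C1, C2, I1 all integral)

bond 5 |Sf1  (Sf1 (Sf) sets flow on bond)
bond 1 |J2  (C1 integral (e out))
bond 2 |J1  (C2: C, integral causality)
bond 0 |J2  (common-e at J1 fixed by 2)
bond 4 |I1  (I1: I, integral causality)
bond 3 |J2  (J2 flow already set via bond 4)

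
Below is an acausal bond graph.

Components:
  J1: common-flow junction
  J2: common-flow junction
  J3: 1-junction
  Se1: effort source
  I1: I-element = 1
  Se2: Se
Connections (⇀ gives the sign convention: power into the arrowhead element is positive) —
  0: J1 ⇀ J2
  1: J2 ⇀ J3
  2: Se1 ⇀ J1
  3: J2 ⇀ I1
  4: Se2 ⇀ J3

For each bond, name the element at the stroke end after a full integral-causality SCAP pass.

bond 0 stroke at J2
bond 1 stroke at J2
bond 2 stroke at J1
bond 3 stroke at I1
bond 4 stroke at J3

b2 stroke→J1  (Se1 fixes effort; stroke away)
b4 stroke→J3  (source Se2 imposes e)
b0 stroke→J2  (closing 1-jn rule on J1)
b1 stroke→J2  (J3 needs exactly one f-in)
b3 stroke→I1  (J2: last free bond brings flow in)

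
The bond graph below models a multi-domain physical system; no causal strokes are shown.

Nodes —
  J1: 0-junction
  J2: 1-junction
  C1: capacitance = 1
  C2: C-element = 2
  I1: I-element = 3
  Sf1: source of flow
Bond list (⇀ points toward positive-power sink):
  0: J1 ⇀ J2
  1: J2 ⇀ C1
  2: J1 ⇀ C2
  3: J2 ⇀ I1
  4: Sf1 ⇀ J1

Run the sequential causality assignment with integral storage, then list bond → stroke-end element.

bond 4 |Sf1  (Sf1 (Sf) sets flow on bond)
bond 1 |J2  (C1 outputs effort q/C1)
bond 2 |J1  (C2: C, integral causality)
bond 0 |J2  (0-jn J1 has e-setter on 2)
bond 3 |I1  (only one flow-in slot at J2)

b0 |J2
b1 |J2
b2 |J1
b3 |I1
b4 |Sf1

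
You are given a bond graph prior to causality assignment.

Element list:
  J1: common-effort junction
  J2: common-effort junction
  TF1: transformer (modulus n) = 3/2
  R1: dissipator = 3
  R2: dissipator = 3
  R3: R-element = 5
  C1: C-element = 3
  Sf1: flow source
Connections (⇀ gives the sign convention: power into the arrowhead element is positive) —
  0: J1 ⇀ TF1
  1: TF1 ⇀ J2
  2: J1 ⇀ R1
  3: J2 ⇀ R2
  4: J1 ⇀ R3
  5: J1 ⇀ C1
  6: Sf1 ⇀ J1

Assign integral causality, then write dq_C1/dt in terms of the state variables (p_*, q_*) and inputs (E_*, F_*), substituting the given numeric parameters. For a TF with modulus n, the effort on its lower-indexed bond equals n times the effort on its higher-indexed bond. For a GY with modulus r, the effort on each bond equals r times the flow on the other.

dq_C1/dt = F_Sf1 - 92*q_C1/405

b6 stroke→Sf1  (Sf1 fixes flow; stroke at Sf1)
b5 stroke→J1  (C1 integral (e out))
b0 stroke→TF1  (common-e at J1 fixed by 5)
b2 stroke→R1  (0-jn J1 has e-setter on 5)
b4 stroke→R3  (0-jn J1 has e-setter on 5)
b1 stroke→J2  (TF1: transformer flips bond 0)
b3 stroke→R2  (J2 effort already set via bond 1)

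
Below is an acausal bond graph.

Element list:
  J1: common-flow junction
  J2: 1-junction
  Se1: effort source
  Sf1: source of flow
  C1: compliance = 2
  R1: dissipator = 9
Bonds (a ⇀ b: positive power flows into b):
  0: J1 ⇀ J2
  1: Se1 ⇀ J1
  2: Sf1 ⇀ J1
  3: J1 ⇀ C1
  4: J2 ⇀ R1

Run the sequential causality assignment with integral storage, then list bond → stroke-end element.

β1 stroke→J1  (Se1 fixes effort; stroke away)
β2 stroke→Sf1  (Sf1 fixes flow; stroke at Sf1)
β0 stroke→J1  (J1: bond 2 brought flow, rest push out)
β3 stroke→J1  (J1: bond 2 brought flow, rest push out)
β4 stroke→J2  (1-jn J2 has f-setter on 0)

b0 stroke at J1
b1 stroke at J1
b2 stroke at Sf1
b3 stroke at J1
b4 stroke at J2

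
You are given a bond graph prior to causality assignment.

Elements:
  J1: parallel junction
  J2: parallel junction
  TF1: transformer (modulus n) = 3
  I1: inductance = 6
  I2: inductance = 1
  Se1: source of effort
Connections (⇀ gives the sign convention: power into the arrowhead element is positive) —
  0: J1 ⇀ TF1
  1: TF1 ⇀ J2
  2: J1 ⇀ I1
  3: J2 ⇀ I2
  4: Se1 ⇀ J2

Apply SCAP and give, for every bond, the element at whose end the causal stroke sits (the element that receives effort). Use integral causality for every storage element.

β4 |J2  (Se1 fixes effort; stroke away)
β1 |TF1  (common-e at J2 fixed by 4)
β3 |I2  (J2 effort already set via bond 4)
β0 |J1  (TF TF1: opposite of bond 1)
β2 |I1  (0-jn J1 has e-setter on 0)

b0 stroke→J1
b1 stroke→TF1
b2 stroke→I1
b3 stroke→I2
b4 stroke→J2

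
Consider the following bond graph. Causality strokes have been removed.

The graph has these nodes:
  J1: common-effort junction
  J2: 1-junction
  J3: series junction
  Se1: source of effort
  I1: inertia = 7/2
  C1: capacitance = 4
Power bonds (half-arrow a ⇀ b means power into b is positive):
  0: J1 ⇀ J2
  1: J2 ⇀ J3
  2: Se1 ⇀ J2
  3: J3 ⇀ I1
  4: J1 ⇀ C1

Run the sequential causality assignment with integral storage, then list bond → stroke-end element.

#2 →J2  (Se1 (Se) sets effort on bond)
#3 →I1  (I1 outputs flow p/I1)
#1 →J3  (J3 flow already set via bond 3)
#0 →J2  (J2 flow already set via bond 1)
#4 →J1  (only one effort-in slot at J1)

β0 |J2
β1 |J3
β2 |J2
β3 |I1
β4 |J1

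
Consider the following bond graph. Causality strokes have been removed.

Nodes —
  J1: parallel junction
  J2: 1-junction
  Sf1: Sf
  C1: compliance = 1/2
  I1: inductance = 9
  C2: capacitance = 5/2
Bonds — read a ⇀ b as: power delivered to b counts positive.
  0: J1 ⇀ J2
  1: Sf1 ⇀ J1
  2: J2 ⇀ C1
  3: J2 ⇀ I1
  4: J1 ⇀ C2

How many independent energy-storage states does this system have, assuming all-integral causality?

β1 |Sf1  (source Sf1 imposes f)
β2 |J2  (prefer integral on C1)
β3 |I1  (I1 outputs flow p/I1)
β0 |J2  (J2: bond 3 brought flow, rest push out)
β4 |J1  (closing 0-jn rule on J1)

3  (C1, C2, I1 all integral)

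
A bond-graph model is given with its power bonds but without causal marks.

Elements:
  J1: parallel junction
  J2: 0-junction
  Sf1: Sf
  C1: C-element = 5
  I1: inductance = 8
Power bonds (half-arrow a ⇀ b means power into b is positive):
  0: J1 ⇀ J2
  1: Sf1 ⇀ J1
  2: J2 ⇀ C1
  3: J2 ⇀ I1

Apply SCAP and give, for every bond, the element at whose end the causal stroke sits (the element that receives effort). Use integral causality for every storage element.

β1 →Sf1  (Sf1 (Sf) sets flow on bond)
β0 →J1  (J1 needs exactly one e-in)
β2 →J2  (C1: C, integral causality)
β3 →I1  (J2: bond 2 brought effort, rest push out)

β0 |J1
β1 |Sf1
β2 |J2
β3 |I1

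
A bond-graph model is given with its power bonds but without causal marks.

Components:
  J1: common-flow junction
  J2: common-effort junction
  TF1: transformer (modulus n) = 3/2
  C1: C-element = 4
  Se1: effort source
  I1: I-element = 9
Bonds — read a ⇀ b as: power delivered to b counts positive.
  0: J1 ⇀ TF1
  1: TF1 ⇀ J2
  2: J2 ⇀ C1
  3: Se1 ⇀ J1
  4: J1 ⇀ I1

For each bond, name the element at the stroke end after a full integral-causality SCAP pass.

bond 3 →J1  (Se1 (Se) sets effort on bond)
bond 2 →J2  (prefer integral on C1)
bond 1 →TF1  (J2 effort already set via bond 2)
bond 0 →J1  (TF1: transformer flips bond 1)
bond 4 →I1  (only one flow-in slot at J1)

b0 →J1
b1 →TF1
b2 →J2
b3 →J1
b4 →I1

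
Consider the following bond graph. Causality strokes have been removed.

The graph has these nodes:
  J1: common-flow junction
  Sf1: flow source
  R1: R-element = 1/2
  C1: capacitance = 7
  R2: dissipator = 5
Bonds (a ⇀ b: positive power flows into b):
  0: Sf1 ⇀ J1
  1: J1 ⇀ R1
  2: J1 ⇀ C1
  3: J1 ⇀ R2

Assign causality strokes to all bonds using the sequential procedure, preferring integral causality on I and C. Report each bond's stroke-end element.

b0 →Sf1  (source Sf1 imposes f)
b1 →J1  (1-jn J1 has f-setter on 0)
b2 →J1  (J1: bond 0 brought flow, rest push out)
b3 →J1  (J1: bond 0 brought flow, rest push out)

b0 stroke→Sf1
b1 stroke→J1
b2 stroke→J1
b3 stroke→J1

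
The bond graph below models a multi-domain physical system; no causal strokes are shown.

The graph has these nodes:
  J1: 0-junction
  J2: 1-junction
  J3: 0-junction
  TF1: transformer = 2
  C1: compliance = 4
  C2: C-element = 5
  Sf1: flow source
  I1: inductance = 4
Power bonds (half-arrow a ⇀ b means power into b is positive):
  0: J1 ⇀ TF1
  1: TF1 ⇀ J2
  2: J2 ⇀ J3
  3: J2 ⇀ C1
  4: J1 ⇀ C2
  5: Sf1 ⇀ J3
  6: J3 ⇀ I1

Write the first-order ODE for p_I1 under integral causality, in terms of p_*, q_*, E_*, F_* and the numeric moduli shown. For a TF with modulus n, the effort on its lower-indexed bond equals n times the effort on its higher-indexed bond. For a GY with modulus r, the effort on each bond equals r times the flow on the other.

dp_I1/dt = -q_C1/4 + q_C2/10

β5 →Sf1  (source Sf1 imposes f)
β3 →J2  (prefer integral on C1)
β4 →J1  (C2 integral (e out))
β0 →TF1  (0-jn J1 has e-setter on 4)
β1 →J2  (through TF1, causality passes straight; one stroke at TF1)
β2 →J3  (closing 1-jn rule on J2)
β6 →I1  (J3 effort already set via bond 2)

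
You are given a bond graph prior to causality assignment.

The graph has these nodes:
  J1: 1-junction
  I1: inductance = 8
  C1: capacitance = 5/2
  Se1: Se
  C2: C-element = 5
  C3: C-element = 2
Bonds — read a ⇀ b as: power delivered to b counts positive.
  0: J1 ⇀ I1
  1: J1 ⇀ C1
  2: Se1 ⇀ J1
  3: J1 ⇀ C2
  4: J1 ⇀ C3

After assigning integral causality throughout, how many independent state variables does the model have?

#2 stroke at J1  (Se1 fixes effort; stroke away)
#0 stroke at I1  (I1: I, integral causality)
#1 stroke at J1  (common-f at J1 fixed by 0)
#3 stroke at J1  (common-f at J1 fixed by 0)
#4 stroke at J1  (1-jn J1 has f-setter on 0)

4  (C1, C2, C3, I1 all integral)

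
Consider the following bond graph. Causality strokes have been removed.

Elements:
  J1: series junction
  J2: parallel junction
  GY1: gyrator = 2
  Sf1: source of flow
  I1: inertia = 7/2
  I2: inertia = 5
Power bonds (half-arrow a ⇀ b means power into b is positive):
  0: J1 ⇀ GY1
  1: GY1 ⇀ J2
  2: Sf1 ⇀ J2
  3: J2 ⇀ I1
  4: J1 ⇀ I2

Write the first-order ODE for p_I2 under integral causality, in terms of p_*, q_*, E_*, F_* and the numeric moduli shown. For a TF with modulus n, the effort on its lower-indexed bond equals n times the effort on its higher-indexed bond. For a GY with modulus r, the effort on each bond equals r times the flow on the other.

b2 stroke→Sf1  (Sf1 (Sf) sets flow on bond)
b3 stroke→I1  (I1: I, integral causality)
b1 stroke→J2  (J2 needs exactly one e-in)
b0 stroke→J1  (GY GY1: same side as bond 1)
b4 stroke→I2  (closing 1-jn rule on J1)

dp_I2/dt = 2*F_Sf1 - 4*p_I1/7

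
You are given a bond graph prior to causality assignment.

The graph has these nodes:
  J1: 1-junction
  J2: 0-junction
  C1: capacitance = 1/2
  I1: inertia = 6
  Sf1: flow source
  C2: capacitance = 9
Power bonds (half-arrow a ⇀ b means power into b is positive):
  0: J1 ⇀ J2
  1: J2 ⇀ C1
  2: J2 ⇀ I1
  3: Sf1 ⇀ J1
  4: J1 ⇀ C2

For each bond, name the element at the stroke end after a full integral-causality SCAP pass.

#3 stroke at Sf1  (Sf1: flow source, stroke at near end)
#0 stroke at J1  (J1 flow already set via bond 3)
#4 stroke at J1  (J1 flow already set via bond 3)
#1 stroke at J2  (prefer integral on C1)
#2 stroke at I1  (common-e at J2 fixed by 1)

β0 →J1
β1 →J2
β2 →I1
β3 →Sf1
β4 →J1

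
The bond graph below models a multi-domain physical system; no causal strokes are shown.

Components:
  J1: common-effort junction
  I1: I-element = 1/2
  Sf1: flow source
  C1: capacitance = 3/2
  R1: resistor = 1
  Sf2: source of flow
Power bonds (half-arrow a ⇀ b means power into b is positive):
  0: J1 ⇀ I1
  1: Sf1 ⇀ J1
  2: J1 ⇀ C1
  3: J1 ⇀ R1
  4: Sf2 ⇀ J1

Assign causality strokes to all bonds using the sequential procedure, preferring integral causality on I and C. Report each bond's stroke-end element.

#0 stroke at I1
#1 stroke at Sf1
#2 stroke at J1
#3 stroke at R1
#4 stroke at Sf2

b1 |Sf1  (Sf1 (Sf) sets flow on bond)
b4 |Sf2  (Sf2 (Sf) sets flow on bond)
b0 |I1  (I1: I, integral causality)
b2 |J1  (C1 integral (e out))
b3 |R1  (0-jn J1 has e-setter on 2)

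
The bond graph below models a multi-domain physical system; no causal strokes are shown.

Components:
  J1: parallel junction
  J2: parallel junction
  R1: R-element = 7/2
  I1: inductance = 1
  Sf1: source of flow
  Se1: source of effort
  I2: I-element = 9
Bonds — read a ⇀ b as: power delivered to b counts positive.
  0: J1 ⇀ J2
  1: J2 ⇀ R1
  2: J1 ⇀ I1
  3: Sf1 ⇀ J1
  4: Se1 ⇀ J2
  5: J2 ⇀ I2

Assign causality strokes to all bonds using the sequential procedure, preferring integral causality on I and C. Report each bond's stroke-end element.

#0 |J1
#1 |R1
#2 |I1
#3 |Sf1
#4 |J2
#5 |I2

#3 stroke→Sf1  (Sf1 (Sf) sets flow on bond)
#4 stroke→J2  (Se1 (Se) sets effort on bond)
#0 stroke→J1  (0-jn J2 has e-setter on 4)
#1 stroke→R1  (common-e at J2 fixed by 4)
#5 stroke→I2  (0-jn J2 has e-setter on 4)
#2 stroke→I1  (J1 effort already set via bond 0)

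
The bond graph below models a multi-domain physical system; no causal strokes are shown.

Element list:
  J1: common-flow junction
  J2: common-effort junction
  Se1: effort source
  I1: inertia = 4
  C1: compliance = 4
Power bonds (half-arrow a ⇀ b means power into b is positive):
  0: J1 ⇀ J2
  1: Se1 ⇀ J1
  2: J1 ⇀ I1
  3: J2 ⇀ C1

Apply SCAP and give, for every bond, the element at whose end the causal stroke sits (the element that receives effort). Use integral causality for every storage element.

β0 |J1
β1 |J1
β2 |I1
β3 |J2

bond 1 stroke→J1  (source Se1 imposes e)
bond 2 stroke→I1  (I1 integral (f out))
bond 0 stroke→J1  (J1 flow already set via bond 2)
bond 3 stroke→J2  (J2 needs exactly one e-in)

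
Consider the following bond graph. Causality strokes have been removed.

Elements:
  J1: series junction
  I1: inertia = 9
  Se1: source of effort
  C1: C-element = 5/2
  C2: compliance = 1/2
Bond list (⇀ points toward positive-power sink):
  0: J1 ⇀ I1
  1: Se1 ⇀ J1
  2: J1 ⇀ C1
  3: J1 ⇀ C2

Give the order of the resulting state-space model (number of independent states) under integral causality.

3  (C1, C2, I1 all integral)

#1 stroke at J1  (Se1: effort source, stroke at far end)
#0 stroke at I1  (I1 integral (f out))
#2 stroke at J1  (1-jn J1 has f-setter on 0)
#3 stroke at J1  (J1: bond 0 brought flow, rest push out)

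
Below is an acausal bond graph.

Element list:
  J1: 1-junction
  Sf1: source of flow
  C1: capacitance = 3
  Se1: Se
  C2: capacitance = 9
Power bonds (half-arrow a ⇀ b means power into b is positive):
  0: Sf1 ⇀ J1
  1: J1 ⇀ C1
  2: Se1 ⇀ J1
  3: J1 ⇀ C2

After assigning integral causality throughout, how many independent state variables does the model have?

bond 0 stroke→Sf1  (Sf1 (Sf) sets flow on bond)
bond 2 stroke→J1  (Se1: effort source, stroke at far end)
bond 1 stroke→J1  (1-jn J1 has f-setter on 0)
bond 3 stroke→J1  (J1 flow already set via bond 0)

2  (C1, C2 all integral)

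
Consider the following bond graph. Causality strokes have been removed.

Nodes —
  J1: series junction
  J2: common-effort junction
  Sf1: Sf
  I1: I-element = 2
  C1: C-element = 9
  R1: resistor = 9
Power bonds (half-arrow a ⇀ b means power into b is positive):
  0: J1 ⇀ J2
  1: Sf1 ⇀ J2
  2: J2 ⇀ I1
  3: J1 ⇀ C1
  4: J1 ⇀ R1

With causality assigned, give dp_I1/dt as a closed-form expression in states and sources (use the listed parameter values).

β1 →Sf1  (Sf1 fixes flow; stroke at Sf1)
β2 →I1  (I1: I, integral causality)
β0 →J2  (J2: last free bond brings effort in)
β3 →J1  (1-jn J1 has f-setter on 0)
β4 →J1  (common-f at J1 fixed by 0)

dp_I1/dt = 9*F_Sf1 - 9*p_I1/2 - q_C1/9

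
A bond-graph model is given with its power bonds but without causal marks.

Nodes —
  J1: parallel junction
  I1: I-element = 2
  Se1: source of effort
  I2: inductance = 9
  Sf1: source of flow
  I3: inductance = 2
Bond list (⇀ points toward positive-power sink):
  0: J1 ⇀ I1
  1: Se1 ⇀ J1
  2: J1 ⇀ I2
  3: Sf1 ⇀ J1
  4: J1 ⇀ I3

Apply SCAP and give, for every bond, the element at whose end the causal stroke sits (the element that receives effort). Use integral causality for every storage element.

b1 stroke→J1  (Se1 fixes effort; stroke away)
b3 stroke→Sf1  (source Sf1 imposes f)
b0 stroke→I1  (0-jn J1 has e-setter on 1)
b2 stroke→I2  (J1 effort already set via bond 1)
b4 stroke→I3  (0-jn J1 has e-setter on 1)

β0 |I1
β1 |J1
β2 |I2
β3 |Sf1
β4 |I3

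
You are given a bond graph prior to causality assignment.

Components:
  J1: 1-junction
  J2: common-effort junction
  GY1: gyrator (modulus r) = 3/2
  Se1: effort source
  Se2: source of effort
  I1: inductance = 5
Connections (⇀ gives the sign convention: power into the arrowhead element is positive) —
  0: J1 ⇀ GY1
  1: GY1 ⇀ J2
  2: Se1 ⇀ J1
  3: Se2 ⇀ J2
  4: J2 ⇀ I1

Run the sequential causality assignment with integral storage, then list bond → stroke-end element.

b2 →J1  (Se1 (Se) sets effort on bond)
b3 →J2  (Se2 (Se) sets effort on bond)
b0 →GY1  (closing 1-jn rule on J1)
b1 →GY1  (common-e at J2 fixed by 3)
b4 →I1  (common-e at J2 fixed by 3)

#0 stroke at GY1
#1 stroke at GY1
#2 stroke at J1
#3 stroke at J2
#4 stroke at I1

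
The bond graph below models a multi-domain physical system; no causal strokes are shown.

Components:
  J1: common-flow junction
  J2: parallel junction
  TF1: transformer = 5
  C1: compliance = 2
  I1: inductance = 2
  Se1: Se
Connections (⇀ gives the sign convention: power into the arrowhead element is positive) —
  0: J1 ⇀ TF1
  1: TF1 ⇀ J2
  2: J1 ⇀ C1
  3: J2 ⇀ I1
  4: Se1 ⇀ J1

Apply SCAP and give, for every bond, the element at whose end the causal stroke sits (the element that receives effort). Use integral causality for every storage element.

bond 0 →TF1
bond 1 →J2
bond 2 →J1
bond 3 →I1
bond 4 →J1

b4 →J1  (Se1 fixes effort; stroke away)
b2 →J1  (C1 integral (e out))
b0 →TF1  (closing 1-jn rule on J1)
b1 →J2  (through TF1, causality passes straight; one stroke at TF1)
b3 →I1  (0-jn J2 has e-setter on 1)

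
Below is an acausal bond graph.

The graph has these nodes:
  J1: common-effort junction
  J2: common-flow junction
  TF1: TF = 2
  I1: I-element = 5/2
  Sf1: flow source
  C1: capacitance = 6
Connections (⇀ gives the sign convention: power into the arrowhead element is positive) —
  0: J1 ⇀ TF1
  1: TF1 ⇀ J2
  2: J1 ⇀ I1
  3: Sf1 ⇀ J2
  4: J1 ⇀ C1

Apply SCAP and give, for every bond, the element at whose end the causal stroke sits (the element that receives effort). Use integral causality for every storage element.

β3 stroke at Sf1  (Sf1: flow source, stroke at near end)
β1 stroke at J2  (J2: bond 3 brought flow, rest push out)
β0 stroke at TF1  (TF1 one-in-one-out from 1)
β2 stroke at I1  (I1: I, integral causality)
β4 stroke at J1  (J1 needs exactly one e-in)

b0 stroke→TF1
b1 stroke→J2
b2 stroke→I1
b3 stroke→Sf1
b4 stroke→J1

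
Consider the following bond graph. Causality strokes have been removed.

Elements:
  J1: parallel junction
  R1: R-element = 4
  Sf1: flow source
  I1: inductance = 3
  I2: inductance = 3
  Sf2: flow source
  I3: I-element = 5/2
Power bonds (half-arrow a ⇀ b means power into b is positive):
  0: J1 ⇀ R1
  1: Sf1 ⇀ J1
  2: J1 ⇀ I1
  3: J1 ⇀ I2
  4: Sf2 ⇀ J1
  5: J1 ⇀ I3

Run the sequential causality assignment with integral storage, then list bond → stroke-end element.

b0 |J1
b1 |Sf1
b2 |I1
b3 |I2
b4 |Sf2
b5 |I3

β1 |Sf1  (Sf1 (Sf) sets flow on bond)
β4 |Sf2  (Sf2 fixes flow; stroke at Sf2)
β2 |I1  (I1 outputs flow p/I1)
β3 |I2  (I2 integral (f out))
β5 |I3  (prefer integral on I3)
β0 |J1  (J1: last free bond brings effort in)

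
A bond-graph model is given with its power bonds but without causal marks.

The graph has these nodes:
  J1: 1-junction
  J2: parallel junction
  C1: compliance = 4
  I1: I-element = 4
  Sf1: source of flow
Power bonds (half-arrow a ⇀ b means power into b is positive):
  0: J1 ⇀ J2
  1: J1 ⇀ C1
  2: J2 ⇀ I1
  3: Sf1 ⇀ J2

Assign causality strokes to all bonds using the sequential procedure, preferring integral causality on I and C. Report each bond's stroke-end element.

bond 0 stroke→J2
bond 1 stroke→J1
bond 2 stroke→I1
bond 3 stroke→Sf1

b3 |Sf1  (source Sf1 imposes f)
b1 |J1  (C1 integral (e out))
b0 |J2  (J1: last free bond brings flow in)
b2 |I1  (0-jn J2 has e-setter on 0)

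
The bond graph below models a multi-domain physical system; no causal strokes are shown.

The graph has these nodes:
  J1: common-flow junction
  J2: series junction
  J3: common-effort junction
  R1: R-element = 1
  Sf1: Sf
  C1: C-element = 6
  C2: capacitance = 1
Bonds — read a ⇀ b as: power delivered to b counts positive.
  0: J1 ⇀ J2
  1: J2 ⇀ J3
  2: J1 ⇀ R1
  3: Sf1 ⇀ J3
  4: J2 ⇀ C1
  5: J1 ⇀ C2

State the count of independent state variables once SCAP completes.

2  (C1, C2 all integral)

β3 stroke at Sf1  (Sf1 (Sf) sets flow on bond)
β1 stroke at J3  (only one effort-in slot at J3)
β0 stroke at J2  (common-f at J2 fixed by 1)
β4 stroke at J2  (common-f at J2 fixed by 1)
β2 stroke at J1  (1-jn J1 has f-setter on 0)
β5 stroke at J1  (J1 flow already set via bond 0)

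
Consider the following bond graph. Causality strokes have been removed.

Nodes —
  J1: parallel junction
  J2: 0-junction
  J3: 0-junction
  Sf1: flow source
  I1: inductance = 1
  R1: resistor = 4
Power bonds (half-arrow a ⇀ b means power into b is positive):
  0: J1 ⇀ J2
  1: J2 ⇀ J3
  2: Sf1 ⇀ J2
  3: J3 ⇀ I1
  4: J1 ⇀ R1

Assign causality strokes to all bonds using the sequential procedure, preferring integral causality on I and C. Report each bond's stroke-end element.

b2 stroke→Sf1  (source Sf1 imposes f)
b3 stroke→I1  (I1 outputs flow p/I1)
b1 stroke→J3  (J3: last free bond brings effort in)
b0 stroke→J2  (J2: last free bond brings effort in)
b4 stroke→J1  (closing 0-jn rule on J1)

#0 stroke→J2
#1 stroke→J3
#2 stroke→Sf1
#3 stroke→I1
#4 stroke→J1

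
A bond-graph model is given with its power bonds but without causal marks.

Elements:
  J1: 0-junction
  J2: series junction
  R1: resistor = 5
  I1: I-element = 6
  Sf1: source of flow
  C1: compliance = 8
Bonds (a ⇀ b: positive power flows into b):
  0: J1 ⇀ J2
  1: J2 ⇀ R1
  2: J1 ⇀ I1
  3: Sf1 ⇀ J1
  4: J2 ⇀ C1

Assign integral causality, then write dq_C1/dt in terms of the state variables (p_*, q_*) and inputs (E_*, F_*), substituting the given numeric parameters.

#3 stroke at Sf1  (source Sf1 imposes f)
#2 stroke at I1  (I1: I, integral causality)
#0 stroke at J1  (J1 needs exactly one e-in)
#1 stroke at J2  (common-f at J2 fixed by 0)
#4 stroke at J2  (J2: bond 0 brought flow, rest push out)

dq_C1/dt = F_Sf1 - p_I1/6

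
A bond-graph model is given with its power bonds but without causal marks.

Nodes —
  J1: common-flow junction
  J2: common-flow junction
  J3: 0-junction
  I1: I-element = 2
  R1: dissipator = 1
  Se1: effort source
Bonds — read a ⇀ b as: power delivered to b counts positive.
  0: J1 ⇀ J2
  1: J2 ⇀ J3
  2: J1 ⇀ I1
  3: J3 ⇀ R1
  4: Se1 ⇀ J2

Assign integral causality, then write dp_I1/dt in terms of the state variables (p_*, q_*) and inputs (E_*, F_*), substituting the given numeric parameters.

dp_I1/dt = E_Se1 - p_I1/2

b4 stroke→J2  (Se1: effort source, stroke at far end)
b2 stroke→I1  (I1 outputs flow p/I1)
b0 stroke→J1  (1-jn J1 has f-setter on 2)
b1 stroke→J2  (J2: bond 0 brought flow, rest push out)
b3 stroke→J3  (only one effort-in slot at J3)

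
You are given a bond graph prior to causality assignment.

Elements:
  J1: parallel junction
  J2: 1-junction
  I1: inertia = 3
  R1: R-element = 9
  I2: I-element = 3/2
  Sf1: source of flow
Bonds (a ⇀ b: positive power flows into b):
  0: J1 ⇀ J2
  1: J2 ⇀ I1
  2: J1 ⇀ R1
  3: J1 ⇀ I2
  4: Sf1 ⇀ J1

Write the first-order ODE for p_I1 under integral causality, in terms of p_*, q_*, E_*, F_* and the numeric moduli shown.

bond 4 |Sf1  (Sf1: flow source, stroke at near end)
bond 1 |I1  (I1: I, integral causality)
bond 0 |J2  (J2: bond 1 brought flow, rest push out)
bond 3 |I2  (I2 integral (f out))
bond 2 |J1  (J1 needs exactly one e-in)

dp_I1/dt = 9*F_Sf1 - 3*p_I1 - 6*p_I2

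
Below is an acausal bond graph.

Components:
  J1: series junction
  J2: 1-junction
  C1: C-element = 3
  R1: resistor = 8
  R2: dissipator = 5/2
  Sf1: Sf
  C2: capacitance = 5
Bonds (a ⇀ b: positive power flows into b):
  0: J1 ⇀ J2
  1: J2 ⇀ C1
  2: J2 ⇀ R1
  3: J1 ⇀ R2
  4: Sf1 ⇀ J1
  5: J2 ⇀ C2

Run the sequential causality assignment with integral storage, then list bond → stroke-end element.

#4 stroke at Sf1  (Sf1: flow source, stroke at near end)
#0 stroke at J1  (common-f at J1 fixed by 4)
#3 stroke at J1  (J1 flow already set via bond 4)
#1 stroke at J2  (J2 flow already set via bond 0)
#2 stroke at J2  (1-jn J2 has f-setter on 0)
#5 stroke at J2  (J2 flow already set via bond 0)

β0 |J1
β1 |J2
β2 |J2
β3 |J1
β4 |Sf1
β5 |J2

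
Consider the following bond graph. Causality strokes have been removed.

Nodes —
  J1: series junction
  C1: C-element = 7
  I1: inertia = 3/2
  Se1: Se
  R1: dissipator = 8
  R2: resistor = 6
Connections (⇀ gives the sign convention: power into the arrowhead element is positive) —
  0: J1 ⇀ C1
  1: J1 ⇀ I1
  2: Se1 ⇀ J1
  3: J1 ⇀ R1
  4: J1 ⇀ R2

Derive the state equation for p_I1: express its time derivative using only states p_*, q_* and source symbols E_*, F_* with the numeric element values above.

dp_I1/dt = E_Se1 - 28*p_I1/3 - q_C1/7

#2 stroke at J1  (Se1 fixes effort; stroke away)
#0 stroke at J1  (C1 integral (e out))
#1 stroke at I1  (prefer integral on I1)
#3 stroke at J1  (J1 flow already set via bond 1)
#4 stroke at J1  (1-jn J1 has f-setter on 1)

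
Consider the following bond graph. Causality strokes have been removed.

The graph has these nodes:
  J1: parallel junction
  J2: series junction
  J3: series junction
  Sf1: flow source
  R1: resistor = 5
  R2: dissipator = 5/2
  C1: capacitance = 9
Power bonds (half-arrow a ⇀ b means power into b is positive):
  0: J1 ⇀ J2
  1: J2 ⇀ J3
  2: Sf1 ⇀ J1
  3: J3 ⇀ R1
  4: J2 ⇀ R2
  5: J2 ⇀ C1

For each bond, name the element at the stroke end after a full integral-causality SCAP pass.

#0 →J1
#1 →J2
#2 →Sf1
#3 →J3
#4 →J2
#5 →J2

β2 →Sf1  (Sf1 (Sf) sets flow on bond)
β0 →J1  (J1 needs exactly one e-in)
β1 →J2  (J2 flow already set via bond 0)
β4 →J2  (J2 flow already set via bond 0)
β5 →J2  (1-jn J2 has f-setter on 0)
β3 →J3  (J3 flow already set via bond 1)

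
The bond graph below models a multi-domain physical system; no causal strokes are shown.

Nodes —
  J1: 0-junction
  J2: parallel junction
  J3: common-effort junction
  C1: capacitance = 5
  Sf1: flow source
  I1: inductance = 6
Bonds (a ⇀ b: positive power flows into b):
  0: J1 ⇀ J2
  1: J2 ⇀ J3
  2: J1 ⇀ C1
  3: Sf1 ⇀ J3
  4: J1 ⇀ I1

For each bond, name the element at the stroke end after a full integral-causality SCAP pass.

bond 3 →Sf1  (Sf1 (Sf) sets flow on bond)
bond 1 →J3  (only one effort-in slot at J3)
bond 0 →J2  (closing 0-jn rule on J2)
bond 2 →J1  (C1: C, integral causality)
bond 4 →I1  (J1: bond 2 brought effort, rest push out)

β0 |J2
β1 |J3
β2 |J1
β3 |Sf1
β4 |I1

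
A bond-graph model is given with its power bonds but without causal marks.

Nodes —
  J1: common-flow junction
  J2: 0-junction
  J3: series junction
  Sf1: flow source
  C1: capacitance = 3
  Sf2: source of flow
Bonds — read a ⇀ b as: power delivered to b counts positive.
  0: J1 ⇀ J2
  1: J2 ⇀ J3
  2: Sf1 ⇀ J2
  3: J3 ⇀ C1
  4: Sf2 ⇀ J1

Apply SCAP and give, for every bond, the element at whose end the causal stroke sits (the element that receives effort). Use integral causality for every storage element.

#0 stroke at J1
#1 stroke at J2
#2 stroke at Sf1
#3 stroke at J3
#4 stroke at Sf2

β2 |Sf1  (Sf1: flow source, stroke at near end)
β4 |Sf2  (Sf2: flow source, stroke at near end)
β0 |J1  (common-f at J1 fixed by 4)
β1 |J2  (J2 needs exactly one e-in)
β3 |J3  (1-jn J3 has f-setter on 1)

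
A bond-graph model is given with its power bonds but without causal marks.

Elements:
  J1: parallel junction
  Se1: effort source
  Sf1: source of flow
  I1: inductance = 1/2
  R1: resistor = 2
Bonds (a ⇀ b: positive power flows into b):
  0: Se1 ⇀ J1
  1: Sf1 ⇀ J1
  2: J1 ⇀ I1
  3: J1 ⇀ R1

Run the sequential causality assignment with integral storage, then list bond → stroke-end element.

b0 stroke→J1
b1 stroke→Sf1
b2 stroke→I1
b3 stroke→R1

bond 0 →J1  (Se1 (Se) sets effort on bond)
bond 1 →Sf1  (Sf1 fixes flow; stroke at Sf1)
bond 2 →I1  (0-jn J1 has e-setter on 0)
bond 3 →R1  (J1 effort already set via bond 0)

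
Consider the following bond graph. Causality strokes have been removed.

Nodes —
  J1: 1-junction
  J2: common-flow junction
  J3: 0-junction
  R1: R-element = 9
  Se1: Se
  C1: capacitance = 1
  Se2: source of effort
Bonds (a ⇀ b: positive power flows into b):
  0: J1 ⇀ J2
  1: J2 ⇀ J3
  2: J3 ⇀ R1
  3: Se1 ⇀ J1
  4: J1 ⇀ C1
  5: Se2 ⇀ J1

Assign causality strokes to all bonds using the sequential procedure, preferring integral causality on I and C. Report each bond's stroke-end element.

bond 0 stroke→J2
bond 1 stroke→J3
bond 2 stroke→R1
bond 3 stroke→J1
bond 4 stroke→J1
bond 5 stroke→J1

#3 |J1  (Se1 fixes effort; stroke away)
#5 |J1  (Se2: effort source, stroke at far end)
#4 |J1  (C1 outputs effort q/C1)
#0 |J2  (J1 needs exactly one f-in)
#1 |J3  (J2 needs exactly one f-in)
#2 |R1  (common-e at J3 fixed by 1)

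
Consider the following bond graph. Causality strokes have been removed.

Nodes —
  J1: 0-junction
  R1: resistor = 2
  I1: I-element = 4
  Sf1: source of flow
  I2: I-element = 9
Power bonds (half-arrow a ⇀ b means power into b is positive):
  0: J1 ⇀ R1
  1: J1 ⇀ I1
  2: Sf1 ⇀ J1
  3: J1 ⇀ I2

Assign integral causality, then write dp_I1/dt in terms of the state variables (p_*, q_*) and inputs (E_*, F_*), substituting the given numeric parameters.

dp_I1/dt = 2*F_Sf1 - p_I1/2 - 2*p_I2/9

β2 |Sf1  (Sf1 (Sf) sets flow on bond)
β1 |I1  (I1 outputs flow p/I1)
β3 |I2  (I2: I, integral causality)
β0 |J1  (J1: last free bond brings effort in)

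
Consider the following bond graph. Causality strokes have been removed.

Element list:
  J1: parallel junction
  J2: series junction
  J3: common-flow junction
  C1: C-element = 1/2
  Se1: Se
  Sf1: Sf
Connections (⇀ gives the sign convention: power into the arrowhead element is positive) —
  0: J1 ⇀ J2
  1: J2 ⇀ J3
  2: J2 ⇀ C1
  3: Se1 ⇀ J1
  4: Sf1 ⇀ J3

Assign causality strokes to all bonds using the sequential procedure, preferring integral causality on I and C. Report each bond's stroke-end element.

b0 →J2
b1 →J3
b2 →J2
b3 →J1
b4 →Sf1

#3 stroke at J1  (source Se1 imposes e)
#4 stroke at Sf1  (Sf1: flow source, stroke at near end)
#0 stroke at J2  (common-e at J1 fixed by 3)
#1 stroke at J3  (1-jn J3 has f-setter on 4)
#2 stroke at J2  (common-f at J2 fixed by 1)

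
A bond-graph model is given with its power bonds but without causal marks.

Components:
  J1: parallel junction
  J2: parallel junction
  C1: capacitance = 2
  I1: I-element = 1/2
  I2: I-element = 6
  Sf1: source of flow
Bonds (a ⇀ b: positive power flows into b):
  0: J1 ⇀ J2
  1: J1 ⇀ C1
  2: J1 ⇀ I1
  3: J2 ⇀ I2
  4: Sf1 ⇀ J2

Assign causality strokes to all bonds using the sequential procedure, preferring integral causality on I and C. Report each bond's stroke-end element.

bond 0 |J2
bond 1 |J1
bond 2 |I1
bond 3 |I2
bond 4 |Sf1

#4 |Sf1  (Sf1 fixes flow; stroke at Sf1)
#1 |J1  (C1: C, integral causality)
#0 |J2  (J1: bond 1 brought effort, rest push out)
#2 |I1  (common-e at J1 fixed by 1)
#3 |I2  (J2 effort already set via bond 0)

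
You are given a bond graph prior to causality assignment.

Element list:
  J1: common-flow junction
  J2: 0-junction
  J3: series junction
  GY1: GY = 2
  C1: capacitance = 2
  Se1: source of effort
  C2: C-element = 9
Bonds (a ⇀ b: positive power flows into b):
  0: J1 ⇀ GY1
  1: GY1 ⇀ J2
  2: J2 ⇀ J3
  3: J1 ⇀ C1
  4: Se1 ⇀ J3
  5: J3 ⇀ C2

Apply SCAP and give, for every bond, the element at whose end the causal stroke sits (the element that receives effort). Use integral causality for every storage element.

β4 stroke→J3  (Se1 (Se) sets effort on bond)
β3 stroke→J1  (prefer integral on C1)
β0 stroke→GY1  (only one flow-in slot at J1)
β1 stroke→GY1  (GY1 both-in/both-out from 0)
β2 stroke→J2  (only one effort-in slot at J2)
β5 stroke→J3  (J3: bond 2 brought flow, rest push out)

#0 stroke→GY1
#1 stroke→GY1
#2 stroke→J2
#3 stroke→J1
#4 stroke→J3
#5 stroke→J3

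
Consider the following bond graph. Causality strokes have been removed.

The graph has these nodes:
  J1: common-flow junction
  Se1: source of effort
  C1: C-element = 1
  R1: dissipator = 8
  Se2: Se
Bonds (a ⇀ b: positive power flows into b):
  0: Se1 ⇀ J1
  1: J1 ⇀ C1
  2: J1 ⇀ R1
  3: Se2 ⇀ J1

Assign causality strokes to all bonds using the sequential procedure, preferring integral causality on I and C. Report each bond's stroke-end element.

#0 |J1
#1 |J1
#2 |R1
#3 |J1

#0 stroke at J1  (source Se1 imposes e)
#3 stroke at J1  (source Se2 imposes e)
#1 stroke at J1  (C1: C, integral causality)
#2 stroke at R1  (J1: last free bond brings flow in)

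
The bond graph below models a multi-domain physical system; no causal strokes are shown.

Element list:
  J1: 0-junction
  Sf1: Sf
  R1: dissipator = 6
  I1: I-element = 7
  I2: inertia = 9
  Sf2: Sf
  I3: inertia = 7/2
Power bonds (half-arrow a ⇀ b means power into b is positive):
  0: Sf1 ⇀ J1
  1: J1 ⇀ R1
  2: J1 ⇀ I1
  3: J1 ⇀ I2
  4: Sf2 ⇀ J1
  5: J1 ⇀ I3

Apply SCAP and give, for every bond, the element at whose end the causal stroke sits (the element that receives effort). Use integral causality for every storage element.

#0 →Sf1  (Sf1 fixes flow; stroke at Sf1)
#4 →Sf2  (Sf2 (Sf) sets flow on bond)
#2 →I1  (prefer integral on I1)
#3 →I2  (I2 outputs flow p/I2)
#5 →I3  (I3 outputs flow p/I3)
#1 →J1  (closing 0-jn rule on J1)

β0 →Sf1
β1 →J1
β2 →I1
β3 →I2
β4 →Sf2
β5 →I3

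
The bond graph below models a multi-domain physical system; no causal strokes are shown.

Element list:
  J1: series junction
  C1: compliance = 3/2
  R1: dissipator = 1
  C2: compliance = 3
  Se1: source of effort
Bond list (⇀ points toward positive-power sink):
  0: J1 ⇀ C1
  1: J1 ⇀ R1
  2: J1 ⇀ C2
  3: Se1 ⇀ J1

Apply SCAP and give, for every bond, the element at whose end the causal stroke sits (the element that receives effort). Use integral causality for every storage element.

#0 |J1
#1 |R1
#2 |J1
#3 |J1

#3 |J1  (Se1: effort source, stroke at far end)
#0 |J1  (C1: C, integral causality)
#2 |J1  (C2: C, integral causality)
#1 |R1  (only one flow-in slot at J1)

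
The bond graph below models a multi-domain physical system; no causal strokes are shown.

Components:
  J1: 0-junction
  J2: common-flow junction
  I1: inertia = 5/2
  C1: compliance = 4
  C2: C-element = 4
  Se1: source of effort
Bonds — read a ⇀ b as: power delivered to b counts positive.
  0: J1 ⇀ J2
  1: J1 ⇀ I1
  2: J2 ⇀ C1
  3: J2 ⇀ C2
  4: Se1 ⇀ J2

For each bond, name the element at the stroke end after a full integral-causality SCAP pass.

b0 stroke at J1
b1 stroke at I1
b2 stroke at J2
b3 stroke at J2
b4 stroke at J2

b4 |J2  (source Se1 imposes e)
b1 |I1  (I1 integral (f out))
b0 |J1  (closing 0-jn rule on J1)
b2 |J2  (common-f at J2 fixed by 0)
b3 |J2  (common-f at J2 fixed by 0)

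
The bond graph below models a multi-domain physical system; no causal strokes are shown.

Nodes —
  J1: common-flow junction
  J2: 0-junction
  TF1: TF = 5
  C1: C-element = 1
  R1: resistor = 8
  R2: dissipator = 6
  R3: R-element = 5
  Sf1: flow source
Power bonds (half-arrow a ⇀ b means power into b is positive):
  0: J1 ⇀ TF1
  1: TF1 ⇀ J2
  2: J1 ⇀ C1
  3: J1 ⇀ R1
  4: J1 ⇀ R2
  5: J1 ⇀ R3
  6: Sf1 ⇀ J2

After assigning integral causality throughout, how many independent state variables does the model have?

1  (C1 all integral)

b6 →Sf1  (source Sf1 imposes f)
b1 →J2  (closing 0-jn rule on J2)
b0 →TF1  (TF TF1: opposite of bond 1)
b2 →J1  (J1 flow already set via bond 0)
b3 →J1  (1-jn J1 has f-setter on 0)
b4 →J1  (1-jn J1 has f-setter on 0)
b5 →J1  (J1: bond 0 brought flow, rest push out)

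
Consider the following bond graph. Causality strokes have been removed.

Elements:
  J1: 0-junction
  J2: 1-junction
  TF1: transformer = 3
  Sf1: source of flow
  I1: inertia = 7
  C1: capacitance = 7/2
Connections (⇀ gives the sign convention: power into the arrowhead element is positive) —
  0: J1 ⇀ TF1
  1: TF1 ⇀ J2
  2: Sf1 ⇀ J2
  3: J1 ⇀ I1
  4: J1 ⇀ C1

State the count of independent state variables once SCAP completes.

2  (C1, I1 all integral)

β2 →Sf1  (source Sf1 imposes f)
β1 →J2  (common-f at J2 fixed by 2)
β0 →TF1  (TF1: transformer flips bond 1)
β3 →I1  (I1 outputs flow p/I1)
β4 →J1  (J1 needs exactly one e-in)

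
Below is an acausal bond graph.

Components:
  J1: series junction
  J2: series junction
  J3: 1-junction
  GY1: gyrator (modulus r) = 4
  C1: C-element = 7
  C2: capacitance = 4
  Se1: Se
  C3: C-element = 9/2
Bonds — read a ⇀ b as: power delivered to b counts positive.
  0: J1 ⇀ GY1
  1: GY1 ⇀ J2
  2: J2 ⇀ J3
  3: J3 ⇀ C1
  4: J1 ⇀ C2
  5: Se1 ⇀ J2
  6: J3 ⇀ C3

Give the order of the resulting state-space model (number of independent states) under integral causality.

bond 5 stroke→J2  (source Se1 imposes e)
bond 3 stroke→J3  (C1 integral (e out))
bond 4 stroke→J1  (prefer integral on C2)
bond 0 stroke→GY1  (J1 needs exactly one f-in)
bond 1 stroke→GY1  (GY1 both-in/both-out from 0)
bond 2 stroke→J2  (common-f at J2 fixed by 1)
bond 6 stroke→J3  (J3 flow already set via bond 2)

3  (C1, C2, C3 all integral)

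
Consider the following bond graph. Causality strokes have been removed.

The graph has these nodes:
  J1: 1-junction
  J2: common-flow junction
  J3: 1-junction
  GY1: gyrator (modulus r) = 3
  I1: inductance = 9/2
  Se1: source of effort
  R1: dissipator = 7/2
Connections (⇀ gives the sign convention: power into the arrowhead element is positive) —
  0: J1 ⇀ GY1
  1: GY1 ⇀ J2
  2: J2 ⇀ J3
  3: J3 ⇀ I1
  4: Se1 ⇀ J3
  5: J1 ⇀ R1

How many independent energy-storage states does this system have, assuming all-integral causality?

1  (I1 all integral)

#4 →J3  (source Se1 imposes e)
#3 →I1  (I1 outputs flow p/I1)
#2 →J3  (1-jn J3 has f-setter on 3)
#1 →J2  (1-jn J2 has f-setter on 2)
#0 →J1  (through GY1, causality inverts; strokes same side of GY1)
#5 →R1  (closing 1-jn rule on J1)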